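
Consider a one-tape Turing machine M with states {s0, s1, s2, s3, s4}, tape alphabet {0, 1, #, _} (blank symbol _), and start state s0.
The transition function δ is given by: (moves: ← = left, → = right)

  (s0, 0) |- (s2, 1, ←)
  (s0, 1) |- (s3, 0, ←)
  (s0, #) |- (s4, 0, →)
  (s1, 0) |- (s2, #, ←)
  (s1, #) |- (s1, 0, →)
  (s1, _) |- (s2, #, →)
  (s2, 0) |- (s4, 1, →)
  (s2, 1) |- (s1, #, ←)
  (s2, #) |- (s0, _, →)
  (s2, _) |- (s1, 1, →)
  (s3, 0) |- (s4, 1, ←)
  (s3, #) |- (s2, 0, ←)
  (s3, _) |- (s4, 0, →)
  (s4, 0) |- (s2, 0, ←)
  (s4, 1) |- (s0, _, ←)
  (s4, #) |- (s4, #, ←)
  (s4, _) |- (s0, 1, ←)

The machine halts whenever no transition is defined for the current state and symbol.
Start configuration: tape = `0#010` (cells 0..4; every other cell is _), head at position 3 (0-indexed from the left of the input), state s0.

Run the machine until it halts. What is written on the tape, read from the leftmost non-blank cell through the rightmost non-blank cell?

0000100

state=s0 head=3 tape=__0#0[1]0   (s0,1)→(s3,0,←)
state=s3 head=2 tape=__0#[0]00   (s3,0)→(s4,1,←)
state=s4 head=1 tape=__0[#]100   (s4,#)→(s4,#,←)
state=s4 head=0 tape=__[0]#100   (s4,0)→(s2,0,←)
state=s2 head=-1 tape=_[_]0#100   (s2,_)→(s1,1,→)
state=s1 head=0 tape=_1[0]#100   (s1,0)→(s2,#,←)
state=s2 head=-1 tape=_[1]##100   (s2,1)→(s1,#,←)
state=s1 head=-2 tape=[_]###100   (s1,_)→(s2,#,→)
state=s2 head=-1 tape=#[#]##100   (s2,#)→(s0,_,→)
state=s0 head=0 tape=#_[#]#100   (s0,#)→(s4,0,→)
state=s4 head=1 tape=#_0[#]100   (s4,#)→(s4,#,←)
state=s4 head=0 tape=#_[0]#100   (s4,0)→(s2,0,←)
state=s2 head=-1 tape=#[_]0#100   (s2,_)→(s1,1,→)
state=s1 head=0 tape=#1[0]#100   (s1,0)→(s2,#,←)
state=s2 head=-1 tape=#[1]##100   (s2,1)→(s1,#,←)
state=s1 head=-2 tape=[#]###100   (s1,#)→(s1,0,→)
state=s1 head=-1 tape=0[#]##100   (s1,#)→(s1,0,→)
state=s1 head=0 tape=00[#]#100   (s1,#)→(s1,0,→)
state=s1 head=1 tape=000[#]100   (s1,#)→(s1,0,→)
state=s1 head=2 tape=0000[1]00
The non-blank tape span at halt is 0000100.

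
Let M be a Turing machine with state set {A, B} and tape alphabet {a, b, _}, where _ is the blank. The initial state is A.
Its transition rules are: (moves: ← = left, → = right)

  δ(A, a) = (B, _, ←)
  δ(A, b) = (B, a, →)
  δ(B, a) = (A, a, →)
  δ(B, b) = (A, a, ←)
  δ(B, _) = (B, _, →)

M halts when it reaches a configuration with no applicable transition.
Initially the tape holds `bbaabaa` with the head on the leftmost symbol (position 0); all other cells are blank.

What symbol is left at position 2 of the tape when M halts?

state=A head=0 tape=_[b]baabaa   (A,b)→(B,a,→)
state=B head=1 tape=_a[b]aabaa   (B,b)→(A,a,←)
state=A head=0 tape=_[a]aaabaa   (A,a)→(B,_,←)
state=B head=-1 tape=[_]_aaabaa   (B,_)→(B,_,→)
state=B head=0 tape=_[_]aaabaa   (B,_)→(B,_,→)
state=B head=1 tape=__[a]aabaa   (B,a)→(A,a,→)
state=A head=2 tape=__a[a]abaa   (A,a)→(B,_,←)
state=B head=1 tape=__[a]_abaa   (B,a)→(A,a,→)
state=A head=2 tape=__a[_]abaa
Cell 2 holds _ when M halts.

_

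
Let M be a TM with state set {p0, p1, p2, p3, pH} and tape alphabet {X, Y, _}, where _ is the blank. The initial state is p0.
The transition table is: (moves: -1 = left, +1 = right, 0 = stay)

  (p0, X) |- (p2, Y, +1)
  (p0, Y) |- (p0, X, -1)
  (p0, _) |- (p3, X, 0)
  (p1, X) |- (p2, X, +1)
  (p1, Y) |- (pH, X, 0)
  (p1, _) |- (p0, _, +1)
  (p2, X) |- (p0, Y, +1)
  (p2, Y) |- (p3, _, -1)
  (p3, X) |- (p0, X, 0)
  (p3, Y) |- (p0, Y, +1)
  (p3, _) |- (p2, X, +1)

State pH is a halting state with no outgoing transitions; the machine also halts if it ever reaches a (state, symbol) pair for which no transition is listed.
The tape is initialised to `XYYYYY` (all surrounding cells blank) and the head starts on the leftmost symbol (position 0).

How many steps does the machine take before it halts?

26

p0 | [X]YYYYY_   read X → write Y, move +1, go to p2
p2 | Y[Y]YYYY_   read Y → write _, move -1, go to p3
p3 | [Y]_YYYY_   read Y → write Y, move +1, go to p0
p0 | Y[_]YYYY_   read _ → write X, move 0, go to p3
p3 | Y[X]YYYY_   read X → write X, move 0, go to p0
p0 | Y[X]YYYY_   read X → write Y, move +1, go to p2
p2 | YY[Y]YYY_   read Y → write _, move -1, go to p3
p3 | Y[Y]_YYY_   read Y → write Y, move +1, go to p0
p0 | YY[_]YYY_   read _ → write X, move 0, go to p3
p3 | YY[X]YYY_   read X → write X, move 0, go to p0
p0 | YY[X]YYY_   read X → write Y, move +1, go to p2
p2 | YYY[Y]YY_   read Y → write _, move -1, go to p3
p3 | YY[Y]_YY_   read Y → write Y, move +1, go to p0
p0 | YYY[_]YY_   read _ → write X, move 0, go to p3
p3 | YYY[X]YY_   read X → write X, move 0, go to p0
p0 | YYY[X]YY_   read X → write Y, move +1, go to p2
p2 | YYYY[Y]Y_   read Y → write _, move -1, go to p3
p3 | YYY[Y]_Y_   read Y → write Y, move +1, go to p0
p0 | YYYY[_]Y_   read _ → write X, move 0, go to p3
p3 | YYYY[X]Y_   read X → write X, move 0, go to p0
p0 | YYYY[X]Y_   read X → write Y, move +1, go to p2
p2 | YYYYY[Y]_   read Y → write _, move -1, go to p3
p3 | YYYY[Y]__   read Y → write Y, move +1, go to p0
p0 | YYYYY[_]_   read _ → write X, move 0, go to p3
p3 | YYYYY[X]_   read X → write X, move 0, go to p0
p0 | YYYYY[X]_   read X → write Y, move +1, go to p2
p2 | YYYYYY[_]
M halts after 26 transitions.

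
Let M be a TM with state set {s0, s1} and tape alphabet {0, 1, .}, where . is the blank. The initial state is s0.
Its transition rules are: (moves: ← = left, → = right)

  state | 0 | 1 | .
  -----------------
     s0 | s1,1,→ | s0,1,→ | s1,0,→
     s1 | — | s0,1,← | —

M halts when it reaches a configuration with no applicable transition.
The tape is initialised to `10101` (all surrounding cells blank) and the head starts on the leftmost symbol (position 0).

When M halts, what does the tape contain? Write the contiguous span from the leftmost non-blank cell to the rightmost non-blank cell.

state=s0 head=0 tape=[1]0101..   (s0,1)→(s0,1,→)
state=s0 head=1 tape=1[0]101..   (s0,0)→(s1,1,→)
state=s1 head=2 tape=11[1]01..   (s1,1)→(s0,1,←)
state=s0 head=1 tape=1[1]101..   (s0,1)→(s0,1,→)
state=s0 head=2 tape=11[1]01..   (s0,1)→(s0,1,→)
state=s0 head=3 tape=111[0]1..   (s0,0)→(s1,1,→)
state=s1 head=4 tape=1111[1]..   (s1,1)→(s0,1,←)
state=s0 head=3 tape=111[1]1..   (s0,1)→(s0,1,→)
state=s0 head=4 tape=1111[1]..   (s0,1)→(s0,1,→)
state=s0 head=5 tape=11111[.].   (s0,.)→(s1,0,→)
state=s1 head=6 tape=111110[.]
The non-blank tape span at halt is 111110.

111110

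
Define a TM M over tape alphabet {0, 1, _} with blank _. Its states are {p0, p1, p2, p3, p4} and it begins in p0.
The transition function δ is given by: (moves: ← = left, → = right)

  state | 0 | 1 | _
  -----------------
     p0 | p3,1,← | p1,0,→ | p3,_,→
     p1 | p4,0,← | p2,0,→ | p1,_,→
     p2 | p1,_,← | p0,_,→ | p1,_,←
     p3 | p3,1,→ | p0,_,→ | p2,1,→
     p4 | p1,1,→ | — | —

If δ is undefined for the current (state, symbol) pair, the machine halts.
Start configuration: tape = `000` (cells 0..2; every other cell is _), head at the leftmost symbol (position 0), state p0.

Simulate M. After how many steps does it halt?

15

p0 | _[0]00___   read 0 → write 1, move ←, go to p3
p3 | [_]100___   read _ → write 1, move →, go to p2
p2 | 1[1]00___   read 1 → write _, move →, go to p0
p0 | 1_[0]0___   read 0 → write 1, move ←, go to p3
p3 | 1[_]10___   read _ → write 1, move →, go to p2
p2 | 11[1]0___   read 1 → write _, move →, go to p0
p0 | 11_[0]___   read 0 → write 1, move ←, go to p3
p3 | 11[_]1___   read _ → write 1, move →, go to p2
p2 | 111[1]___   read 1 → write _, move →, go to p0
p0 | 111_[_]__   read _ → write _, move →, go to p3
p3 | 111__[_]_   read _ → write 1, move →, go to p2
p2 | 111__1[_]   read _ → write _, move ←, go to p1
p1 | 111__[1]_   read 1 → write 0, move →, go to p2
p2 | 111__0[_]   read _ → write _, move ←, go to p1
p1 | 111__[0]_   read 0 → write 0, move ←, go to p4
p4 | 111_[_]0_
M halts after 15 transitions.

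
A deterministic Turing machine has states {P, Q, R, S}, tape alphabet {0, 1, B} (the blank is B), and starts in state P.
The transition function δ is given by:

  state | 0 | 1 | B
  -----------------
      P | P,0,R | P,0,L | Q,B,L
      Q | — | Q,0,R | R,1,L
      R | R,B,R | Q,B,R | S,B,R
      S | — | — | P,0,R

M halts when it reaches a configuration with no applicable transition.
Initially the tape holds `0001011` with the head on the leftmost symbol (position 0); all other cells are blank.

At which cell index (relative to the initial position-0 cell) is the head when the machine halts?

P | [0]001011B   read 0 → write 0, move R, go to P
P | 0[0]01011B   read 0 → write 0, move R, go to P
P | 00[0]1011B   read 0 → write 0, move R, go to P
P | 000[1]011B   read 1 → write 0, move L, go to P
P | 00[0]0011B   read 0 → write 0, move R, go to P
P | 000[0]011B   read 0 → write 0, move R, go to P
P | 0000[0]11B   read 0 → write 0, move R, go to P
P | 00000[1]1B   read 1 → write 0, move L, go to P
P | 0000[0]01B   read 0 → write 0, move R, go to P
P | 00000[0]1B   read 0 → write 0, move R, go to P
P | 000000[1]B   read 1 → write 0, move L, go to P
P | 00000[0]0B   read 0 → write 0, move R, go to P
P | 000000[0]B   read 0 → write 0, move R, go to P
P | 0000000[B]   read B → write B, move L, go to Q
Q | 000000[0]B
At halt the head is at cell 6.

6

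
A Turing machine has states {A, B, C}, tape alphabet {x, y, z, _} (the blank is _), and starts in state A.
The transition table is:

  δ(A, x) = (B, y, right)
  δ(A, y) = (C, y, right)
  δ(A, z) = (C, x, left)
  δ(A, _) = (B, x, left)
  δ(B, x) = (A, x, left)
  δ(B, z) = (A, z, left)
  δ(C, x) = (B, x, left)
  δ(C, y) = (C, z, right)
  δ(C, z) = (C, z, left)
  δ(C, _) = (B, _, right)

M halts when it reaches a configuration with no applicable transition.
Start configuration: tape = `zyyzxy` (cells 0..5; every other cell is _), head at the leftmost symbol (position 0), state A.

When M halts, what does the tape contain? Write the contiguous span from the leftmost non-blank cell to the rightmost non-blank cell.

state=A head=0 tape=__[z]yyzxy   (A,z)→(C,x,left)
state=C head=-1 tape=_[_]xyyzxy   (C,_)→(B,_,right)
state=B head=0 tape=__[x]yyzxy   (B,x)→(A,x,left)
state=A head=-1 tape=_[_]xyyzxy   (A,_)→(B,x,left)
state=B head=-2 tape=[_]xxyyzxy
The non-blank tape span at halt is xxyyzxy.

xxyyzxy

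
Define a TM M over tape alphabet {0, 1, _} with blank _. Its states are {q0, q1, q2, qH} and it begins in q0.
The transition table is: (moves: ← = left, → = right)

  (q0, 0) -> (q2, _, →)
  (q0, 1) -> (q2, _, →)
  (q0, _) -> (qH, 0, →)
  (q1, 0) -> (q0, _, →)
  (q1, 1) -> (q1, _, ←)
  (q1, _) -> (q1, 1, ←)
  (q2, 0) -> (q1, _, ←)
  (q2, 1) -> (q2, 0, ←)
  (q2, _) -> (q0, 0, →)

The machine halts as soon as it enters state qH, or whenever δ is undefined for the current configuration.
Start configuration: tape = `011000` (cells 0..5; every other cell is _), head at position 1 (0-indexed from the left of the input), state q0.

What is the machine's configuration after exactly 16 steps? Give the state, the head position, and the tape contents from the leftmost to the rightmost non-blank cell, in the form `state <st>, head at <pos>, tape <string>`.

state qH, head at 7, tape 0____00

q0 | 0[1]1000__   read 1 → write _, move →, go to q2
q2 | 0_[1]000__   read 1 → write 0, move ←, go to q2
q2 | 0[_]0000__   read _ → write 0, move →, go to q0
q0 | 00[0]000__   read 0 → write _, move →, go to q2
q2 | 00_[0]00__   read 0 → write _, move ←, go to q1
q1 | 00[_]_00__   read _ → write 1, move ←, go to q1
q1 | 0[0]1_00__   read 0 → write _, move →, go to q0
q0 | 0_[1]_00__   read 1 → write _, move →, go to q2
q2 | 0__[_]00__   read _ → write 0, move →, go to q0
q0 | 0__0[0]0__   read 0 → write _, move →, go to q2
q2 | 0__0_[0]__   read 0 → write _, move ←, go to q1
q1 | 0__0[_]___   read _ → write 1, move ←, go to q1
q1 | 0__[0]1___   read 0 → write _, move →, go to q0
q0 | 0___[1]___   read 1 → write _, move →, go to q2
q2 | 0____[_]__   read _ → write 0, move →, go to q0
q0 | 0____0[_]_   read _ → write 0, move →, go to qH
qH | 0____00[_]
After 16 steps: state qH, head at 7, tape 0____00.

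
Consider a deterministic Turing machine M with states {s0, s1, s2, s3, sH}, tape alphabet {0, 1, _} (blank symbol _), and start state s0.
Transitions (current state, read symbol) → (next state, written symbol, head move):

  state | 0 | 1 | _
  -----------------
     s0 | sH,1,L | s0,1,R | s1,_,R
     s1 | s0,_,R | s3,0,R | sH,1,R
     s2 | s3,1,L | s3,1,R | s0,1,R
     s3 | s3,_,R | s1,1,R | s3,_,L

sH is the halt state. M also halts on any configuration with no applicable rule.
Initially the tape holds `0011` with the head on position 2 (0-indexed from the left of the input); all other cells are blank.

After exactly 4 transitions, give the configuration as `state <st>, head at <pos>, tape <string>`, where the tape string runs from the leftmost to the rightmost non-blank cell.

state sH, head at 6, tape 0011_1

s0 | 00[1]1___   read 1 → write 1, move R, go to s0
s0 | 001[1]___   read 1 → write 1, move R, go to s0
s0 | 0011[_]__   read _ → write _, move R, go to s1
s1 | 0011_[_]_   read _ → write 1, move R, go to sH
sH | 0011_1[_]
After 4 steps: state sH, head at 6, tape 0011_1.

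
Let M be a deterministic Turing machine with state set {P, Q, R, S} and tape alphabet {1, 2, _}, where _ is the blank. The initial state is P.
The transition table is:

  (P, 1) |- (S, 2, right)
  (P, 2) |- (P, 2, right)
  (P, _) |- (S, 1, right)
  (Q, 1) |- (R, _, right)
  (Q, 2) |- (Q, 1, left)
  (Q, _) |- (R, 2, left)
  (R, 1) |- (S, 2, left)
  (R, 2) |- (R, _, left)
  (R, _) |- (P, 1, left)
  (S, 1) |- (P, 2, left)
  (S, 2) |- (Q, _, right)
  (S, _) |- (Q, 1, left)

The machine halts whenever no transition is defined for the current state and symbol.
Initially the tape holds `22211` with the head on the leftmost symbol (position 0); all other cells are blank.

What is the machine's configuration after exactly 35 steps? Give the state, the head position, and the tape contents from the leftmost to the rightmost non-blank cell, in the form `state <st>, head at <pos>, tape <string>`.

P | _____[2]2211__   read 2 → write 2, move right, go to P
P | _____2[2]211__   read 2 → write 2, move right, go to P
P | _____22[2]11__   read 2 → write 2, move right, go to P
P | _____222[1]1__   read 1 → write 2, move right, go to S
S | _____2222[1]__   read 1 → write 2, move left, go to P
P | _____222[2]2__   read 2 → write 2, move right, go to P
P | _____2222[2]__   read 2 → write 2, move right, go to P
P | _____22222[_]_   read _ → write 1, move right, go to S
S | _____222221[_]   read _ → write 1, move left, go to Q
Q | _____22222[1]1   read 1 → write _, move right, go to R
R | _____22222_[1]   read 1 → write 2, move left, go to S
S | _____22222[_]2   read _ → write 1, move left, go to Q
Q | _____2222[2]12   read 2 → write 1, move left, go to Q
Q | _____222[2]112   read 2 → write 1, move left, go to Q
Q | _____22[2]1112   read 2 → write 1, move left, go to Q
Q | _____2[2]11112   read 2 → write 1, move left, go to Q
Q | _____[2]111112   read 2 → write 1, move left, go to Q
Q | ____[_]1111112   read _ → write 2, move left, go to R
R | ___[_]21111112   read _ → write 1, move left, go to P
P | __[_]121111112   read _ → write 1, move right, go to S
S | __1[1]21111112   read 1 → write 2, move left, go to P
P | __[1]221111112   read 1 → write 2, move right, go to S
S | __2[2]21111112   read 2 → write _, move right, go to Q
Q | __2_[2]1111112   read 2 → write 1, move left, go to Q
Q | __2[_]11111112   read _ → write 2, move left, go to R
R | __[2]211111112   read 2 → write _, move left, go to R
R | _[_]_211111112   read _ → write 1, move left, go to P
P | [_]1_211111112   read _ → write 1, move right, go to S
S | 1[1]_211111112   read 1 → write 2, move left, go to P
P | [1]2_211111112   read 1 → write 2, move right, go to S
S | 2[2]_211111112   read 2 → write _, move right, go to Q
Q | 2_[_]211111112   read _ → write 2, move left, go to R
R | 2[_]2211111112   read _ → write 1, move left, go to P
P | [2]12211111112   read 2 → write 2, move right, go to P
P | 2[1]2211111112   read 1 → write 2, move right, go to S
S | 22[2]211111112
After 35 steps: state S, head at -3, tape 222211111112.

state S, head at -3, tape 222211111112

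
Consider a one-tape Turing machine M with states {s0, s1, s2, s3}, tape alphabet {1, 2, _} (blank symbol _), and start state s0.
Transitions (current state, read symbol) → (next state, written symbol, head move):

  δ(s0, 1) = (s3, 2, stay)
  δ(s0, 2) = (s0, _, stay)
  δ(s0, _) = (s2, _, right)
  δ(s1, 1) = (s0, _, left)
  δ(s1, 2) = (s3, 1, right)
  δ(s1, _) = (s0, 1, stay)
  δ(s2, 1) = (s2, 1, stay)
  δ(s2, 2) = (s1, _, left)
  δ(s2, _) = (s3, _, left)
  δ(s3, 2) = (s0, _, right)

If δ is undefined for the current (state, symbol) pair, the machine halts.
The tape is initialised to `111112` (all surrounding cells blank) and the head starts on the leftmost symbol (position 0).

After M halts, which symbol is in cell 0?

state=s0 head=0 tape=[1]11112_   (s0,1)→(s3,2,stay)
state=s3 head=0 tape=[2]11112_   (s3,2)→(s0,_,right)
state=s0 head=1 tape=_[1]1112_   (s0,1)→(s3,2,stay)
state=s3 head=1 tape=_[2]1112_   (s3,2)→(s0,_,right)
state=s0 head=2 tape=__[1]112_   (s0,1)→(s3,2,stay)
state=s3 head=2 tape=__[2]112_   (s3,2)→(s0,_,right)
state=s0 head=3 tape=___[1]12_   (s0,1)→(s3,2,stay)
state=s3 head=3 tape=___[2]12_   (s3,2)→(s0,_,right)
state=s0 head=4 tape=____[1]2_   (s0,1)→(s3,2,stay)
state=s3 head=4 tape=____[2]2_   (s3,2)→(s0,_,right)
state=s0 head=5 tape=_____[2]_   (s0,2)→(s0,_,stay)
state=s0 head=5 tape=_____[_]_   (s0,_)→(s2,_,right)
state=s2 head=6 tape=______[_]   (s2,_)→(s3,_,left)
state=s3 head=5 tape=_____[_]_
Cell 0 holds _ when M halts.

_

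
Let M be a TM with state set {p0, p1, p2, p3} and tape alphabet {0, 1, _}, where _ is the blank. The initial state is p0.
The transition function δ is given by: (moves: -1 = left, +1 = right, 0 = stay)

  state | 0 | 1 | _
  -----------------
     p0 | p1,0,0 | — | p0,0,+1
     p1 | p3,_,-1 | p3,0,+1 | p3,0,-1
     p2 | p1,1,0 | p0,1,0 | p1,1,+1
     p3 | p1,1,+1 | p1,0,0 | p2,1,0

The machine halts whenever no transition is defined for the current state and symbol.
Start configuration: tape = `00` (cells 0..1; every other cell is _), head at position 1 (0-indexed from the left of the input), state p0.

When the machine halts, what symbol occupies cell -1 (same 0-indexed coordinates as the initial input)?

1

state=p0 head=1 tape=_0[0]   (p0,0)→(p1,0,0)
state=p1 head=1 tape=_0[0]   (p1,0)→(p3,_,-1)
state=p3 head=0 tape=_[0]_   (p3,0)→(p1,1,+1)
state=p1 head=1 tape=_1[_]   (p1,_)→(p3,0,-1)
state=p3 head=0 tape=_[1]0   (p3,1)→(p1,0,0)
state=p1 head=0 tape=_[0]0   (p1,0)→(p3,_,-1)
state=p3 head=-1 tape=[_]_0   (p3,_)→(p2,1,0)
state=p2 head=-1 tape=[1]_0   (p2,1)→(p0,1,0)
state=p0 head=-1 tape=[1]_0
Cell -1 holds 1 when M halts.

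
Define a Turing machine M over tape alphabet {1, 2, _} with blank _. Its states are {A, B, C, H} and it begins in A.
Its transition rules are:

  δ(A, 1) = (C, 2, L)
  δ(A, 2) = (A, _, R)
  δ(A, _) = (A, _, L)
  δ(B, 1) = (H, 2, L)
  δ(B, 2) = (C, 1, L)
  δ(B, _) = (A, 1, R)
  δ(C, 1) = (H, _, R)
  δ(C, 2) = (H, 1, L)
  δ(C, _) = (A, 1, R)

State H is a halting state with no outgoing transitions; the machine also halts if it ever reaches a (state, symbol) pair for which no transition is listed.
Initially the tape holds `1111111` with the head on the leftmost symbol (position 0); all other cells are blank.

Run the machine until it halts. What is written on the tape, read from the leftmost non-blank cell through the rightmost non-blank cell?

A | _[1]111111_   read 1 → write 2, move L, go to C
C | [_]2111111_   read _ → write 1, move R, go to A
A | 1[2]111111_   read 2 → write _, move R, go to A
A | 1_[1]11111_   read 1 → write 2, move L, go to C
C | 1[_]211111_   read _ → write 1, move R, go to A
A | 11[2]11111_   read 2 → write _, move R, go to A
A | 11_[1]1111_   read 1 → write 2, move L, go to C
C | 11[_]21111_   read _ → write 1, move R, go to A
A | 111[2]1111_   read 2 → write _, move R, go to A
A | 111_[1]111_   read 1 → write 2, move L, go to C
C | 111[_]2111_   read _ → write 1, move R, go to A
A | 1111[2]111_   read 2 → write _, move R, go to A
A | 1111_[1]11_   read 1 → write 2, move L, go to C
C | 1111[_]211_   read _ → write 1, move R, go to A
A | 11111[2]11_   read 2 → write _, move R, go to A
A | 11111_[1]1_   read 1 → write 2, move L, go to C
C | 11111[_]21_   read _ → write 1, move R, go to A
A | 111111[2]1_   read 2 → write _, move R, go to A
A | 111111_[1]_   read 1 → write 2, move L, go to C
C | 111111[_]2_   read _ → write 1, move R, go to A
A | 1111111[2]_   read 2 → write _, move R, go to A
A | 1111111_[_]   read _ → write _, move L, go to A
A | 1111111[_]_   read _ → write _, move L, go to A
A | 111111[1]__   read 1 → write 2, move L, go to C
C | 11111[1]2__   read 1 → write _, move R, go to H
H | 11111_[2]__
The non-blank tape span at halt is 11111_2.

11111_2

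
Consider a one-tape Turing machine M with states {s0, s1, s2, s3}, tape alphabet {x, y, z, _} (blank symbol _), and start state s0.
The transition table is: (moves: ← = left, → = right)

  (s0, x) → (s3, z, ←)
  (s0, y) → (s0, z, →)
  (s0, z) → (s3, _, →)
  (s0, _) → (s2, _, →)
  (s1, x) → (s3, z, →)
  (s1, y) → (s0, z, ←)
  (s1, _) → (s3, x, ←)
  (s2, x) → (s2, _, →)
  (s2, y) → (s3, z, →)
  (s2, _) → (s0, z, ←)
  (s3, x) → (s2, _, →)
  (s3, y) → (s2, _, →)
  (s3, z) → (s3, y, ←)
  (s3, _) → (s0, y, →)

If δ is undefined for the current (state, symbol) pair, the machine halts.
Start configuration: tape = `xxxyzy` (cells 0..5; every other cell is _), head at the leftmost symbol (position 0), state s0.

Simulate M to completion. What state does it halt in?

state=s0 head=0 tape=_[x]xxyzy__   (s0,x)→(s3,z,←)
state=s3 head=-1 tape=[_]zxxyzy__   (s3,_)→(s0,y,→)
state=s0 head=0 tape=y[z]xxyzy__   (s0,z)→(s3,_,→)
state=s3 head=1 tape=y_[x]xyzy__   (s3,x)→(s2,_,→)
state=s2 head=2 tape=y__[x]yzy__   (s2,x)→(s2,_,→)
state=s2 head=3 tape=y___[y]zy__   (s2,y)→(s3,z,→)
state=s3 head=4 tape=y___z[z]y__   (s3,z)→(s3,y,←)
state=s3 head=3 tape=y___[z]yy__   (s3,z)→(s3,y,←)
state=s3 head=2 tape=y__[_]yyy__   (s3,_)→(s0,y,→)
state=s0 head=3 tape=y__y[y]yy__   (s0,y)→(s0,z,→)
state=s0 head=4 tape=y__yz[y]y__   (s0,y)→(s0,z,→)
state=s0 head=5 tape=y__yzz[y]__   (s0,y)→(s0,z,→)
state=s0 head=6 tape=y__yzzz[_]_   (s0,_)→(s2,_,→)
state=s2 head=7 tape=y__yzzz_[_]   (s2,_)→(s0,z,←)
state=s0 head=6 tape=y__yzzz[_]z   (s0,_)→(s2,_,→)
state=s2 head=7 tape=y__yzzz_[z]
No transition is defined for (s2, z); M halts in state s2.

s2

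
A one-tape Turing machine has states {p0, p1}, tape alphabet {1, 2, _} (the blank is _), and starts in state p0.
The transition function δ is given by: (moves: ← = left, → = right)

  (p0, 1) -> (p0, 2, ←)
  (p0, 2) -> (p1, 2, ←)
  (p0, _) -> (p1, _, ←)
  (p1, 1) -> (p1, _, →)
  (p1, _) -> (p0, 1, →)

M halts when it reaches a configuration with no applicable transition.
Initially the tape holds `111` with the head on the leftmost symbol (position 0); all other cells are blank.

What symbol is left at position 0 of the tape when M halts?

p0 | __[1]11   read 1 → write 2, move ←, go to p0
p0 | _[_]211   read _ → write _, move ←, go to p1
p1 | [_]_211   read _ → write 1, move →, go to p0
p0 | 1[_]211   read _ → write _, move ←, go to p1
p1 | [1]_211   read 1 → write _, move →, go to p1
p1 | _[_]211   read _ → write 1, move →, go to p0
p0 | _1[2]11   read 2 → write 2, move ←, go to p1
p1 | _[1]211   read 1 → write _, move →, go to p1
p1 | __[2]11
Cell 0 holds 2 when M halts.

2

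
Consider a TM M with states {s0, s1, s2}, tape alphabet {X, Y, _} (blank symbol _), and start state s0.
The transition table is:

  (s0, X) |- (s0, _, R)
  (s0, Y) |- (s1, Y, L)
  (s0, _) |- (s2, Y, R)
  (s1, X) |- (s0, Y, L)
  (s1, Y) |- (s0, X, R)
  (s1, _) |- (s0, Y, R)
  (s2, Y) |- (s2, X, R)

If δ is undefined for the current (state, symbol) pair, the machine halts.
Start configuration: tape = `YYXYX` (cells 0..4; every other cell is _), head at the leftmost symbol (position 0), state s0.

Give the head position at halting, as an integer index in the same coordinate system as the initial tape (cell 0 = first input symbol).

2

s0 | __[Y]YXYX   read Y → write Y, move L, go to s1
s1 | _[_]YYXYX   read _ → write Y, move R, go to s0
s0 | _Y[Y]YXYX   read Y → write Y, move L, go to s1
s1 | _[Y]YYXYX   read Y → write X, move R, go to s0
s0 | _X[Y]YXYX   read Y → write Y, move L, go to s1
s1 | _[X]YYXYX   read X → write Y, move L, go to s0
s0 | [_]YYYXYX   read _ → write Y, move R, go to s2
s2 | Y[Y]YYXYX   read Y → write X, move R, go to s2
s2 | YX[Y]YXYX   read Y → write X, move R, go to s2
s2 | YXX[Y]XYX   read Y → write X, move R, go to s2
s2 | YXXX[X]YX
At halt the head is at cell 2.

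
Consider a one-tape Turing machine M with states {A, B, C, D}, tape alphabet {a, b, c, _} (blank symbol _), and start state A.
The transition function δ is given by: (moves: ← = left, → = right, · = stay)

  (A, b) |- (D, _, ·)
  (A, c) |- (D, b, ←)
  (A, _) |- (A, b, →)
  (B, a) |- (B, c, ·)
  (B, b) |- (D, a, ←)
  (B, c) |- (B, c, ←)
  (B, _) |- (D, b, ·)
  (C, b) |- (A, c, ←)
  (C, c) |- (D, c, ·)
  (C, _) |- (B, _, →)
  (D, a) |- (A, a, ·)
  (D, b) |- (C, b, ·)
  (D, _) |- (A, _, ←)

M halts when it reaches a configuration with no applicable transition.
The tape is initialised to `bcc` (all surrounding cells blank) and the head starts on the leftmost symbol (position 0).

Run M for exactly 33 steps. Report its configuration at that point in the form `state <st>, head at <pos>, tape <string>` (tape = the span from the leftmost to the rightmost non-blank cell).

A | _____[b]cc   read b → write _, move ·, go to D
D | _____[_]cc   read _ → write _, move ←, go to A
A | ____[_]_cc   read _ → write b, move →, go to A
A | ____b[_]cc   read _ → write b, move →, go to A
A | ____bb[c]c   read c → write b, move ←, go to D
D | ____b[b]bc   read b → write b, move ·, go to C
C | ____b[b]bc   read b → write c, move ←, go to A
A | ____[b]cbc   read b → write _, move ·, go to D
D | ____[_]cbc   read _ → write _, move ←, go to A
A | ___[_]_cbc   read _ → write b, move →, go to A
A | ___b[_]cbc   read _ → write b, move →, go to A
A | ___bb[c]bc   read c → write b, move ←, go to D
D | ___b[b]bbc   read b → write b, move ·, go to C
C | ___b[b]bbc   read b → write c, move ←, go to A
A | ___[b]cbbc   read b → write _, move ·, go to D
D | ___[_]cbbc   read _ → write _, move ←, go to A
A | __[_]_cbbc   read _ → write b, move →, go to A
A | __b[_]cbbc   read _ → write b, move →, go to A
A | __bb[c]bbc   read c → write b, move ←, go to D
D | __b[b]bbbc   read b → write b, move ·, go to C
C | __b[b]bbbc   read b → write c, move ←, go to A
A | __[b]cbbbc   read b → write _, move ·, go to D
D | __[_]cbbbc   read _ → write _, move ←, go to A
A | _[_]_cbbbc   read _ → write b, move →, go to A
A | _b[_]cbbbc   read _ → write b, move →, go to A
A | _bb[c]bbbc   read c → write b, move ←, go to D
D | _b[b]bbbbc   read b → write b, move ·, go to C
C | _b[b]bbbbc   read b → write c, move ←, go to A
A | _[b]cbbbbc   read b → write _, move ·, go to D
D | _[_]cbbbbc   read _ → write _, move ←, go to A
A | [_]_cbbbbc   read _ → write b, move →, go to A
A | b[_]cbbbbc   read _ → write b, move →, go to A
A | bb[c]bbbbc   read c → write b, move ←, go to D
D | b[b]bbbbbc
After 33 steps: state D, head at -4, tape bbbbbbbc.

state D, head at -4, tape bbbbbbbc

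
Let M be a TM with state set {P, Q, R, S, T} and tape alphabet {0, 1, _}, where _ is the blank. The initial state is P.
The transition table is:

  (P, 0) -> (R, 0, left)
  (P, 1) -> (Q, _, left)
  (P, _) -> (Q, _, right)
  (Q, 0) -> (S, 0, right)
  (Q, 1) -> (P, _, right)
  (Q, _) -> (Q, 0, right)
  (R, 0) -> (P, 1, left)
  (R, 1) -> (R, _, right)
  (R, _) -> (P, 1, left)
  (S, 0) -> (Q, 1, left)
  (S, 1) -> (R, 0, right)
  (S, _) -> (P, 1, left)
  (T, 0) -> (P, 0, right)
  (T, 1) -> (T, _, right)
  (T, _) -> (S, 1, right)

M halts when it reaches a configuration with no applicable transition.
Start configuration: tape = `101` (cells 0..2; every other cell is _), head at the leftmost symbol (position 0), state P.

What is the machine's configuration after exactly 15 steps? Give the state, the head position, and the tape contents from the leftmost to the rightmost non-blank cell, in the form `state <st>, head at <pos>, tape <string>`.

state=P head=0 tape=__[1]01_   (P,1)→(Q,_,left)
state=Q head=-1 tape=_[_]_01_   (Q,_)→(Q,0,right)
state=Q head=0 tape=_0[_]01_   (Q,_)→(Q,0,right)
state=Q head=1 tape=_00[0]1_   (Q,0)→(S,0,right)
state=S head=2 tape=_000[1]_   (S,1)→(R,0,right)
state=R head=3 tape=_0000[_]   (R,_)→(P,1,left)
state=P head=2 tape=_000[0]1   (P,0)→(R,0,left)
state=R head=1 tape=_00[0]01   (R,0)→(P,1,left)
state=P head=0 tape=_0[0]101   (P,0)→(R,0,left)
state=R head=-1 tape=_[0]0101   (R,0)→(P,1,left)
state=P head=-2 tape=[_]10101   (P,_)→(Q,_,right)
state=Q head=-1 tape=_[1]0101   (Q,1)→(P,_,right)
state=P head=0 tape=__[0]101   (P,0)→(R,0,left)
state=R head=-1 tape=_[_]0101   (R,_)→(P,1,left)
state=P head=-2 tape=[_]10101   (P,_)→(Q,_,right)
state=Q head=-1 tape=_[1]0101
After 15 steps: state Q, head at -1, tape 10101.

state Q, head at -1, tape 10101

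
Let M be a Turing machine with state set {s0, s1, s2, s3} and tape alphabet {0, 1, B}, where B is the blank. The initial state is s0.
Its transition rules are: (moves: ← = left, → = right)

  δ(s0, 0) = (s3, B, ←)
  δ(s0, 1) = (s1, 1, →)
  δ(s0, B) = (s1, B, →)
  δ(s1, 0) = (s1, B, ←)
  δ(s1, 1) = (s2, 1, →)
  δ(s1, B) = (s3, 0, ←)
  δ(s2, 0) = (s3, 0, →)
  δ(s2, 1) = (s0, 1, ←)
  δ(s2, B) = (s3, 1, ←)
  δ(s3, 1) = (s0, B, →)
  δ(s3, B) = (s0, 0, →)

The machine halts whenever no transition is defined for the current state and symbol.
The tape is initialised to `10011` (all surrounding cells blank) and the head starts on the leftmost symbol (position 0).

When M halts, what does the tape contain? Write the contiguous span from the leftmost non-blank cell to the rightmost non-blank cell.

state=s0 head=0 tape=[1]0011BBB   (s0,1)→(s1,1,→)
state=s1 head=1 tape=1[0]011BBB   (s1,0)→(s1,B,←)
state=s1 head=0 tape=[1]B011BBB   (s1,1)→(s2,1,→)
state=s2 head=1 tape=1[B]011BBB   (s2,B)→(s3,1,←)
state=s3 head=0 tape=[1]1011BBB   (s3,1)→(s0,B,→)
state=s0 head=1 tape=B[1]011BBB   (s0,1)→(s1,1,→)
state=s1 head=2 tape=B1[0]11BBB   (s1,0)→(s1,B,←)
state=s1 head=1 tape=B[1]B11BBB   (s1,1)→(s2,1,→)
state=s2 head=2 tape=B1[B]11BBB   (s2,B)→(s3,1,←)
state=s3 head=1 tape=B[1]111BBB   (s3,1)→(s0,B,→)
state=s0 head=2 tape=BB[1]11BBB   (s0,1)→(s1,1,→)
state=s1 head=3 tape=BB1[1]1BBB   (s1,1)→(s2,1,→)
state=s2 head=4 tape=BB11[1]BBB   (s2,1)→(s0,1,←)
state=s0 head=3 tape=BB1[1]1BBB   (s0,1)→(s1,1,→)
state=s1 head=4 tape=BB11[1]BBB   (s1,1)→(s2,1,→)
state=s2 head=5 tape=BB111[B]BB   (s2,B)→(s3,1,←)
state=s3 head=4 tape=BB11[1]1BB   (s3,1)→(s0,B,→)
state=s0 head=5 tape=BB11B[1]BB   (s0,1)→(s1,1,→)
state=s1 head=6 tape=BB11B1[B]B   (s1,B)→(s3,0,←)
state=s3 head=5 tape=BB11B[1]0B   (s3,1)→(s0,B,→)
state=s0 head=6 tape=BB11BB[0]B   (s0,0)→(s3,B,←)
state=s3 head=5 tape=BB11B[B]BB   (s3,B)→(s0,0,→)
state=s0 head=6 tape=BB11B0[B]B   (s0,B)→(s1,B,→)
state=s1 head=7 tape=BB11B0B[B]   (s1,B)→(s3,0,←)
state=s3 head=6 tape=BB11B0[B]0   (s3,B)→(s0,0,→)
state=s0 head=7 tape=BB11B00[0]   (s0,0)→(s3,B,←)
state=s3 head=6 tape=BB11B0[0]B
The non-blank tape span at halt is 11B00.

11B00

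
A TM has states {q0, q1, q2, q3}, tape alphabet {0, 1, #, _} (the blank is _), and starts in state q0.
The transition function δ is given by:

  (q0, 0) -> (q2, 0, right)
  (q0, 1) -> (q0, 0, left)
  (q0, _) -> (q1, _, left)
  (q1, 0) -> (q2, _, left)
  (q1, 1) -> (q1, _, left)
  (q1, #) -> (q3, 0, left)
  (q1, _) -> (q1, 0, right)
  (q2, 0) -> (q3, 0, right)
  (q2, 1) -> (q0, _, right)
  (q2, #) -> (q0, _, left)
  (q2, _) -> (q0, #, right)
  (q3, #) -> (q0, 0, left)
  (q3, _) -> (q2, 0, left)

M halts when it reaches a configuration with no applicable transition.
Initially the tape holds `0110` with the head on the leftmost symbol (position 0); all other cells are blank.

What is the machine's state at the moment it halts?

q0 | ___[0]110   read 0 → write 0, move right, go to q2
q2 | ___0[1]10   read 1 → write _, move right, go to q0
q0 | ___0_[1]0   read 1 → write 0, move left, go to q0
q0 | ___0[_]00   read _ → write _, move left, go to q1
q1 | ___[0]_00   read 0 → write _, move left, go to q2
q2 | __[_]__00   read _ → write #, move right, go to q0
q0 | __#[_]_00   read _ → write _, move left, go to q1
q1 | __[#]__00   read # → write 0, move left, go to q3
q3 | _[_]0__00   read _ → write 0, move left, go to q2
q2 | [_]00__00   read _ → write #, move right, go to q0
q0 | #[0]0__00   read 0 → write 0, move right, go to q2
q2 | #0[0]__00   read 0 → write 0, move right, go to q3
q3 | #00[_]_00   read _ → write 0, move left, go to q2
q2 | #0[0]0_00   read 0 → write 0, move right, go to q3
q3 | #00[0]_00
No transition is defined for (q3, 0); M halts in state q3.

q3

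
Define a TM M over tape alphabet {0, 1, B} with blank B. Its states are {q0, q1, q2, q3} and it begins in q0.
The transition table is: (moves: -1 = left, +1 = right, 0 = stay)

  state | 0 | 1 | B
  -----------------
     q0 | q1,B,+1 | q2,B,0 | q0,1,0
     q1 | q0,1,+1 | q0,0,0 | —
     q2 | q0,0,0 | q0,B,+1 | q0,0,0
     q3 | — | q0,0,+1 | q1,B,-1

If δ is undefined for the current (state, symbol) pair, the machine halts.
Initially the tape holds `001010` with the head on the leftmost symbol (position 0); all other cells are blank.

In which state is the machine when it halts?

q1

q0 | [0]01010BB   read 0 → write B, move +1, go to q1
q1 | B[0]1010BB   read 0 → write 1, move +1, go to q0
q0 | B1[1]010BB   read 1 → write B, move 0, go to q2
q2 | B1[B]010BB   read B → write 0, move 0, go to q0
q0 | B1[0]010BB   read 0 → write B, move +1, go to q1
q1 | B1B[0]10BB   read 0 → write 1, move +1, go to q0
q0 | B1B1[1]0BB   read 1 → write B, move 0, go to q2
q2 | B1B1[B]0BB   read B → write 0, move 0, go to q0
q0 | B1B1[0]0BB   read 0 → write B, move +1, go to q1
q1 | B1B1B[0]BB   read 0 → write 1, move +1, go to q0
q0 | B1B1B1[B]B   read B → write 1, move 0, go to q0
q0 | B1B1B1[1]B   read 1 → write B, move 0, go to q2
q2 | B1B1B1[B]B   read B → write 0, move 0, go to q0
q0 | B1B1B1[0]B   read 0 → write B, move +1, go to q1
q1 | B1B1B1B[B]
No transition is defined for (q1, B); M halts in state q1.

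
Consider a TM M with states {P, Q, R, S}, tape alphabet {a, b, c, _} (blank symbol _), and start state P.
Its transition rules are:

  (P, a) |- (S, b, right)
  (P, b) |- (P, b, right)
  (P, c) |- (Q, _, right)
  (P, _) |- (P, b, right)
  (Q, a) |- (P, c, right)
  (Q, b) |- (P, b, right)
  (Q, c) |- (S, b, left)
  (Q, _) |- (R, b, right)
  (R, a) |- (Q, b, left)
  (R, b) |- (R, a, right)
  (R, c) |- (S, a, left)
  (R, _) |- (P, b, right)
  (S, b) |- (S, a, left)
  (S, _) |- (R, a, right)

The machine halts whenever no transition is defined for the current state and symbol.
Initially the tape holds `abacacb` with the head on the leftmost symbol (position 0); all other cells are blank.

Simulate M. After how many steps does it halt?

8

P | _[a]bacacb   read a → write b, move right, go to S
S | _b[b]acacb   read b → write a, move left, go to S
S | _[b]aacacb   read b → write a, move left, go to S
S | [_]aaacacb   read _ → write a, move right, go to R
R | a[a]aacacb   read a → write b, move left, go to Q
Q | [a]baacacb   read a → write c, move right, go to P
P | c[b]aacacb   read b → write b, move right, go to P
P | cb[a]acacb   read a → write b, move right, go to S
S | cbb[a]cacb
M halts after 8 transitions.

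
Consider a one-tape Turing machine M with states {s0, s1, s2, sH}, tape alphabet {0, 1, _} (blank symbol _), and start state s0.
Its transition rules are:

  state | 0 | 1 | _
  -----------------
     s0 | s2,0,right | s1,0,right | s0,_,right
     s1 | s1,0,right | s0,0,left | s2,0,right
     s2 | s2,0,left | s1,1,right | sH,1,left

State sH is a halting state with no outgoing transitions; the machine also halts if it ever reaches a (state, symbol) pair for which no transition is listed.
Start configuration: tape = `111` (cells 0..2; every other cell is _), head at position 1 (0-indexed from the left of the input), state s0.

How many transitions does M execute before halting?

s0 | 1[1]1__   read 1 → write 0, move right, go to s1
s1 | 10[1]__   read 1 → write 0, move left, go to s0
s0 | 1[0]0__   read 0 → write 0, move right, go to s2
s2 | 10[0]__   read 0 → write 0, move left, go to s2
s2 | 1[0]0__   read 0 → write 0, move left, go to s2
s2 | [1]00__   read 1 → write 1, move right, go to s1
s1 | 1[0]0__   read 0 → write 0, move right, go to s1
s1 | 10[0]__   read 0 → write 0, move right, go to s1
s1 | 100[_]_   read _ → write 0, move right, go to s2
s2 | 1000[_]   read _ → write 1, move left, go to sH
sH | 100[0]1
M halts after 10 transitions.

10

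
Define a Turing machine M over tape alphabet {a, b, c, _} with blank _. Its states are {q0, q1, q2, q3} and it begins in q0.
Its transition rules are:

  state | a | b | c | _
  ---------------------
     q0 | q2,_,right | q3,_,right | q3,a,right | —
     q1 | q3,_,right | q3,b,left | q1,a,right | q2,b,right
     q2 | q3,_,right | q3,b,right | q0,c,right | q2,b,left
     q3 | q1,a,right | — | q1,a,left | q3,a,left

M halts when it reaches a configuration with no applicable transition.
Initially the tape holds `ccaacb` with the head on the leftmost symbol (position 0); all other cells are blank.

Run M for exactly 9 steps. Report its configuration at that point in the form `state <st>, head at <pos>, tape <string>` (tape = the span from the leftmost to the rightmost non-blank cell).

state q1, head at 5, tape a_aab

state=q0 head=0 tape=[c]caacb   (q0,c)→(q3,a,right)
state=q3 head=1 tape=a[c]aacb   (q3,c)→(q1,a,left)
state=q1 head=0 tape=[a]aaacb   (q1,a)→(q3,_,right)
state=q3 head=1 tape=_[a]aacb   (q3,a)→(q1,a,right)
state=q1 head=2 tape=_a[a]acb   (q1,a)→(q3,_,right)
state=q3 head=3 tape=_a_[a]cb   (q3,a)→(q1,a,right)
state=q1 head=4 tape=_a_a[c]b   (q1,c)→(q1,a,right)
state=q1 head=5 tape=_a_aa[b]   (q1,b)→(q3,b,left)
state=q3 head=4 tape=_a_a[a]b   (q3,a)→(q1,a,right)
state=q1 head=5 tape=_a_aa[b]
After 9 steps: state q1, head at 5, tape a_aab.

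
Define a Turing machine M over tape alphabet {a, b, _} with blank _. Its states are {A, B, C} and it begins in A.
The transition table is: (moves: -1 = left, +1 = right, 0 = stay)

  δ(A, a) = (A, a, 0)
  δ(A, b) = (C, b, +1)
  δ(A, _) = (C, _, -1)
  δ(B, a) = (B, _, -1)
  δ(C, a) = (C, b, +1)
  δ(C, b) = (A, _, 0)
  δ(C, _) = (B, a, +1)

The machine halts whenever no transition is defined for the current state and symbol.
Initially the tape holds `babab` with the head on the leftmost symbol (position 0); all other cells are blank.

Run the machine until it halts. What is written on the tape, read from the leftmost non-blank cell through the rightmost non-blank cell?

a___ab

A | _[b]abab   read b → write b, move +1, go to C
C | _b[a]bab   read a → write b, move +1, go to C
C | _bb[b]ab   read b → write _, move 0, go to A
A | _bb[_]ab   read _ → write _, move -1, go to C
C | _b[b]_ab   read b → write _, move 0, go to A
A | _b[_]_ab   read _ → write _, move -1, go to C
C | _[b]__ab   read b → write _, move 0, go to A
A | _[_]__ab   read _ → write _, move -1, go to C
C | [_]___ab   read _ → write a, move +1, go to B
B | a[_]__ab
The non-blank tape span at halt is a___ab.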